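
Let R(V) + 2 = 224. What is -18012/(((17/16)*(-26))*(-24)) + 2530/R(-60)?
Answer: -386879/24531 ≈ -15.771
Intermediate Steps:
R(V) = 222 (R(V) = -2 + 224 = 222)
-18012/(((17/16)*(-26))*(-24)) + 2530/R(-60) = -18012/(((17/16)*(-26))*(-24)) + 2530/222 = -18012/(((17*(1/16))*(-26))*(-24)) + 2530*(1/222) = -18012/(((17/16)*(-26))*(-24)) + 1265/111 = -18012/((-221/8*(-24))) + 1265/111 = -18012/663 + 1265/111 = -18012*1/663 + 1265/111 = -6004/221 + 1265/111 = -386879/24531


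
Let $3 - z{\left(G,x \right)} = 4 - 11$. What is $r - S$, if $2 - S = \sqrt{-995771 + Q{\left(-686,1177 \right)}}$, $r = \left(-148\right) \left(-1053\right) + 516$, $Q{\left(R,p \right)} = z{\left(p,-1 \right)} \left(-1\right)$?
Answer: $156358 + i \sqrt{995781} \approx 1.5636 \cdot 10^{5} + 997.89 i$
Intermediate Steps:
$z{\left(G,x \right)} = 10$ ($z{\left(G,x \right)} = 3 - \left(4 - 11\right) = 3 - -7 = 3 + 7 = 10$)
$Q{\left(R,p \right)} = -10$ ($Q{\left(R,p \right)} = 10 \left(-1\right) = -10$)
$r = 156360$ ($r = 155844 + 516 = 156360$)
$S = 2 - i \sqrt{995781}$ ($S = 2 - \sqrt{-995771 - 10} = 2 - \sqrt{-995781} = 2 - i \sqrt{995781} \approx 2.0 - 997.89 i$)
$r - S = 156360 - \left(2 - i \sqrt{995781}\right) = 156358 + i \sqrt{995781}$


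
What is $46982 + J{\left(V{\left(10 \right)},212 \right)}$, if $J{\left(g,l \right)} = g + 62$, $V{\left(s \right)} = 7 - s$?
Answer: $47041$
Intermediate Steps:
$J{\left(g,l \right)} = 62 + g$
$46982 + J{\left(V{\left(10 \right)},212 \right)} = 46982 + \left(62 + \left(7 - 10\right)\right) = 46982 + \left(62 - 3\right) = 46982 + 59 = 47041$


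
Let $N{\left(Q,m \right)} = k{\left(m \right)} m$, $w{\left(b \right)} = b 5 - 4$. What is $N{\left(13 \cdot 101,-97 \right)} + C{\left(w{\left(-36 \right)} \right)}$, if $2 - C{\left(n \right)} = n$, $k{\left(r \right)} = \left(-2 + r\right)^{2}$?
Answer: $-950511$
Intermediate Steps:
$w{\left(b \right)} = -4 + 5 b$ ($w{\left(b \right)} = 5 b - 4 = -4 + 5 b$)
$N{\left(Q,m \right)} = m \left(-2 + m\right)^{2}$ ($N{\left(Q,m \right)} = \left(-2 + m\right)^{2} m = m \left(-2 + m\right)^{2}$)
$C{\left(n \right)} = 2 - n$
$N{\left(13 \cdot 101,-97 \right)} + C{\left(w{\left(-36 \right)} \right)} = - 97 \left(-2 - 97\right)^{2} + \left(2 - \left(-4 + 5 \left(-36\right)\right)\right) = - 97 \left(-99\right)^{2} + \left(2 - \left(-4 - 180\right)\right) = \left(-97\right) 9801 + \left(2 - -184\right) = -950697 + \left(2 + 184\right) = -950697 + 186 = -950511$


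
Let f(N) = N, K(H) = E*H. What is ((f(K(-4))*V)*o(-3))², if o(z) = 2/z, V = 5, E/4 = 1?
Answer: 25600/9 ≈ 2844.4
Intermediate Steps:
E = 4 (E = 4*1 = 4)
K(H) = 4*H
((f(K(-4))*V)*o(-3))² = (((4*(-4))*5)*(2/(-3)))² = ((-16*5)*(2*(-⅓)))² = (-80*(-⅔))² = (160/3)² = 25600/9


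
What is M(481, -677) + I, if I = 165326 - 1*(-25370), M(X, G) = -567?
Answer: 190129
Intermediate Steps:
I = 190696 (I = 165326 + 25370 = 190696)
M(481, -677) + I = -567 + 190696 = 190129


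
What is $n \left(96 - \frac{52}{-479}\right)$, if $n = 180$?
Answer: $\frac{8286480}{479} \approx 17300.0$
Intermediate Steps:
$n \left(96 - \frac{52}{-479}\right) = 180 \left(96 - \frac{52}{-479}\right) = 180 \left(96 - - \frac{52}{479}\right) = 180 \left(96 + \frac{52}{479}\right) = 180 \cdot \frac{46036}{479} = \frac{8286480}{479}$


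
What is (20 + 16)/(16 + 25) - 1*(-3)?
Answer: 159/41 ≈ 3.8780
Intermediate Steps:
(20 + 16)/(16 + 25) - 1*(-3) = 36/41 + 3 = 159/41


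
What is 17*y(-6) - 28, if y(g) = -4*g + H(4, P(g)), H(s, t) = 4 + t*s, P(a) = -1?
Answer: 380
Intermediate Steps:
H(s, t) = 4 + s*t
y(g) = -4*g (y(g) = -4*g + (4 + 4*(-1)) = -4*g + (4 - 4) = -4*g + 0 = -4*g)
17*y(-6) - 28 = 17*(-4*(-6)) - 28 = 17*24 - 28 = 408 - 28 = 380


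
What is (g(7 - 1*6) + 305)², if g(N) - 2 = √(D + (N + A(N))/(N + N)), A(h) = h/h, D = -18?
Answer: (307 + I*√17)² ≈ 94232.0 + 2531.6*I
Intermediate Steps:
A(h) = 1
g(N) = 2 + √(-18 + (1 + N)/(2*N)) (g(N) = 2 + √(-18 + (N + 1)/(N + N)) = 2 + √(-18 + (1 + N)/((2*N))) = 2 + √(-18 + (1 + N)*(1/(2*N))) = 2 + √(-18 + (1 + N)/(2*N)))
(g(7 - 1*6) + 305)² = ((2 + √(-70 + 2/(7 - 1*6))/2) + 305)² = ((2 + √(-70 + 2/(7 - 6))/2) + 305)² = ((2 + √(-70 + 2/1)/2) + 305)² = ((2 + √(-70 + 2*1)/2) + 305)² = ((2 + √(-70 + 2)/2) + 305)² = ((2 + √(-68)/2) + 305)² = ((2 + (2*I*√17)/2) + 305)² = ((2 + I*√17) + 305)² = (307 + I*√17)²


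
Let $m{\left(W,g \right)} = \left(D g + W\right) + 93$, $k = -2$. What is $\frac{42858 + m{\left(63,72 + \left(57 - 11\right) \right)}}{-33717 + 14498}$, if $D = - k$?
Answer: $- \frac{43250}{19219} \approx -2.2504$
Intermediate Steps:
$D = 2$ ($D = \left(-1\right) \left(-2\right) = 2$)
$m{\left(W,g \right)} = 93 + W + 2 g$ ($m{\left(W,g \right)} = \left(2 g + W\right) + 93 = \left(W + 2 g\right) + 93 = 93 + W + 2 g$)
$\frac{42858 + m{\left(63,72 + \left(57 - 11\right) \right)}}{-33717 + 14498} = \frac{42858 + \left(93 + 63 + 2 \left(72 + \left(57 - 11\right)\right)\right)}{-33717 + 14498} = \frac{42858 + \left(93 + 63 + 2 \left(72 + \left(57 - 11\right)\right)\right)}{-19219} = \left(42858 + \left(93 + 63 + 2 \left(72 + 46\right)\right)\right) \left(- \frac{1}{19219}\right) = \left(42858 + \left(93 + 63 + 2 \cdot 118\right)\right) \left(- \frac{1}{19219}\right) = \left(42858 + \left(93 + 63 + 236\right)\right) \left(- \frac{1}{19219}\right) = \left(42858 + 392\right) \left(- \frac{1}{19219}\right) = 43250 \left(- \frac{1}{19219}\right) = - \frac{43250}{19219}$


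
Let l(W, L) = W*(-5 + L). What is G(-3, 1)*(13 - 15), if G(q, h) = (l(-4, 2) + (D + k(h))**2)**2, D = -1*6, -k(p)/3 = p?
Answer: -17298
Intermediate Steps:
k(p) = -3*p
D = -6
G(q, h) = (12 + (-6 - 3*h)**2)**2 (G(q, h) = (-4*(-5 + 2) + (-6 - 3*h)**2)**2 = (-4*(-3) + (-6 - 3*h)**2)**2 = (12 + (-6 - 3*h)**2)**2)
G(-3, 1)*(13 - 15) = (9*(4 + 3*(2 + 1)**2)**2)*(13 - 15) = (9*(4 + 3*3**2)**2)*(-2) = (9*(4 + 3*9)**2)*(-2) = (9*(4 + 27)**2)*(-2) = (9*31**2)*(-2) = (9*961)*(-2) = 8649*(-2) = -17298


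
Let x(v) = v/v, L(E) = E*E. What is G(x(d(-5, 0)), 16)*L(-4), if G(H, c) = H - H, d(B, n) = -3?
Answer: 0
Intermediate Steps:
L(E) = E**2
x(v) = 1
G(H, c) = 0
G(x(d(-5, 0)), 16)*L(-4) = 0*(-4)**2 = 0*16 = 0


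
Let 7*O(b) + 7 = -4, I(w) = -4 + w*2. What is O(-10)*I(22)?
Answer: -440/7 ≈ -62.857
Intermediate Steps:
I(w) = -4 + 2*w
O(b) = -11/7 (O(b) = -1 + (1/7)*(-4) = -1 - 4/7 = -11/7)
O(-10)*I(22) = -11*(-4 + 2*22)/7 = -11*(-4 + 44)/7 = -11/7*40 = -440/7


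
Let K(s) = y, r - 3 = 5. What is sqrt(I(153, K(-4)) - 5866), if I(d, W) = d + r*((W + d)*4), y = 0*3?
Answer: I*sqrt(817) ≈ 28.583*I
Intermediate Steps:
y = 0
r = 8 (r = 3 + 5 = 8)
K(s) = 0
I(d, W) = 32*W + 33*d (I(d, W) = d + 8*((W + d)*4) = d + 8*(4*W + 4*d) = d + (32*W + 32*d) = 32*W + 33*d)
sqrt(I(153, K(-4)) - 5866) = sqrt((32*0 + 33*153) - 5866) = sqrt((0 + 5049) - 5866) = sqrt(5049 - 5866) = sqrt(-817) = I*sqrt(817)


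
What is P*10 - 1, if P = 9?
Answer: 89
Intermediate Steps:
P*10 - 1 = 9*10 - 1 = 90 - 1 = 89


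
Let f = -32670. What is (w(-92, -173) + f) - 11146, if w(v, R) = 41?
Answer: -43775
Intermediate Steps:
(w(-92, -173) + f) - 11146 = (41 - 32670) - 11146 = -32629 - 11146 = -43775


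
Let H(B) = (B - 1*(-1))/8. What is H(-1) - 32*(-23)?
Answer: 736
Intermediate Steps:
H(B) = ⅛ + B/8 (H(B) = (B + 1)*(⅛) = (1 + B)*(⅛) = ⅛ + B/8)
H(-1) - 32*(-23) = (⅛ + (⅛)*(-1)) - 32*(-23) = (⅛ - ⅛) + 736 = 0 + 736 = 736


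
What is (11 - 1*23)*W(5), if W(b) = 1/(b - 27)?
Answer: 6/11 ≈ 0.54545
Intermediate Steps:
W(b) = 1/(-27 + b)
(11 - 1*23)*W(5) = (11 - 1*23)/(-27 + 5) = (11 - 23)/(-22) = -12*(-1/22) = 6/11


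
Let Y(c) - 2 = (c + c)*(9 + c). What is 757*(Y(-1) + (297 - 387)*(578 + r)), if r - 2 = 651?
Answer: -83878628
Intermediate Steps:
r = 653 (r = 2 + 651 = 653)
Y(c) = 2 + 2*c*(9 + c) (Y(c) = 2 + (c + c)*(9 + c) = 2 + (2*c)*(9 + c) = 2 + 2*c*(9 + c))
757*(Y(-1) + (297 - 387)*(578 + r)) = 757*((2 + 2*(-1)**2 + 18*(-1)) + (297 - 387)*(578 + 653)) = 757*((2 + 2*1 - 18) - 90*1231) = 757*((2 + 2 - 18) - 110790) = 757*(-14 - 110790) = 757*(-110804) = -83878628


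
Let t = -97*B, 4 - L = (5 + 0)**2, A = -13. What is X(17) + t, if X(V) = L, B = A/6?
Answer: 1135/6 ≈ 189.17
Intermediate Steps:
L = -21 (L = 4 - (5 + 0)**2 = 4 - 1*5**2 = 4 - 1*25 = 4 - 25 = -21)
B = -13/6 ≈ -2.1667
X(V) = -21
t = 1261/6 (t = -97*(-13/6) = 1261/6 ≈ 210.17)
X(17) + t = -21 + 1261/6 = 1135/6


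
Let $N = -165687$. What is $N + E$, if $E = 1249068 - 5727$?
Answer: $1077654$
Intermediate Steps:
$E = 1243341$ ($E = 1249068 - 5727 = 1243341$)
$N + E = -165687 + 1243341 = 1077654$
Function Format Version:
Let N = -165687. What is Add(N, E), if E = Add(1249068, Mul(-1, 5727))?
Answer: 1077654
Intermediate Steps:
E = 1243341 (E = Add(1249068, -5727) = 1243341)
Add(N, E) = Add(-165687, 1243341) = 1077654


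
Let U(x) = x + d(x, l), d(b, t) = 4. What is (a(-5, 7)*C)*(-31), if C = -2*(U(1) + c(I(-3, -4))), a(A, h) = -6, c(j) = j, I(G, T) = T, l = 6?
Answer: -372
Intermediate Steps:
U(x) = 4 + x (U(x) = x + 4 = 4 + x)
C = -2 (C = -2*((4 + 1) - 4) = -2*(5 - 4) = -2*1 = -2)
(a(-5, 7)*C)*(-31) = -6*(-2)*(-31) = 12*(-31) = -372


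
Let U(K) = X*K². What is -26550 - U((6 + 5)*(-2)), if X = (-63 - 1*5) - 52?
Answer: 31530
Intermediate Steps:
X = -120 (X = (-63 - 5) - 52 = -68 - 52 = -120)
U(K) = -120*K²
-26550 - U((6 + 5)*(-2)) = -26550 - (-120)*((6 + 5)*(-2))² = -26550 - (-120)*(11*(-2))² = -26550 - (-120)*(-22)² = -26550 - (-120)*484 = -26550 - 1*(-58080) = -26550 + 58080 = 31530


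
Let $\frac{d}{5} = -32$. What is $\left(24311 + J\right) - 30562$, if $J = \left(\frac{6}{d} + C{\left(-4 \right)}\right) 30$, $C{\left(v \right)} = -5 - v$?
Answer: $- \frac{50257}{8} \approx -6282.1$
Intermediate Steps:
$d = -160$ ($d = 5 \left(-32\right) = -160$)
$J = - \frac{249}{8}$ ($J = \left(\frac{6}{-160} - 1\right) 30 = \left(6 \left(- \frac{1}{160}\right) + \left(-5 + 4\right)\right) 30 = \left(- \frac{3}{80} - 1\right) 30 = \left(- \frac{83}{80}\right) 30 = - \frac{249}{8} \approx -31.125$)
$\left(24311 + J\right) - 30562 = \left(24311 - \frac{249}{8}\right) - 30562 = \frac{194239}{8} - 30562 = - \frac{50257}{8}$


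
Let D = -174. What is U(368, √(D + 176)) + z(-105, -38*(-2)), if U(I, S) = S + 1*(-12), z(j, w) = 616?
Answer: 604 + √2 ≈ 605.41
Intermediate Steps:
U(I, S) = -12 + S (U(I, S) = S - 12 = -12 + S)
U(368, √(D + 176)) + z(-105, -38*(-2)) = (-12 + √(-174 + 176)) + 616 = (-12 + √2) + 616 = 604 + √2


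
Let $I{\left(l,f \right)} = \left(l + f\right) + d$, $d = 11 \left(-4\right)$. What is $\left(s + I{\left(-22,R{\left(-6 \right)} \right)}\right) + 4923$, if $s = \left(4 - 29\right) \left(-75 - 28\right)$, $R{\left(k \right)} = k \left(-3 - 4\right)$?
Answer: $7474$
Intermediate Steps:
$d = -44$
$R{\left(k \right)} = - 7 k$ ($R{\left(k \right)} = k \left(-7\right) = - 7 k$)
$s = 2575$ ($s = \left(-25\right) \left(-103\right) = 2575$)
$I{\left(l,f \right)} = -44 + f + l$ ($I{\left(l,f \right)} = \left(l + f\right) - 44 = \left(f + l\right) - 44 = -44 + f + l$)
$\left(s + I{\left(-22,R{\left(-6 \right)} \right)}\right) + 4923 = \left(2575 - 24\right) + 4923 = 2551 + 4923 = 7474$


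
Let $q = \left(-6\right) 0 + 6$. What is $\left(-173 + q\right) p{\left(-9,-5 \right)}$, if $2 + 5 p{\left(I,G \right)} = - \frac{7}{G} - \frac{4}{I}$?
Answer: $\frac{1169}{225} \approx 5.1956$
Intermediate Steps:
$p{\left(I,G \right)} = - \frac{2}{5} - \frac{7}{5 G} - \frac{4}{5 I}$ ($p{\left(I,G \right)} = - \frac{2}{5} + \frac{- \frac{7}{G} - \frac{4}{I}}{5} = - \frac{2}{5} - \left(\frac{4}{5 I} + \frac{7}{5 G}\right) = - \frac{2}{5} - \frac{7}{5 G} - \frac{4}{5 I}$)
$q = 6$ ($q = 0 + 6 = 6$)
$\left(-173 + q\right) p{\left(-9,-5 \right)} = \left(-173 + 6\right) \left(- \frac{2}{5} - \frac{7}{5 \left(-5\right)} - \frac{4}{5 \left(-9\right)}\right) = - 167 \left(- \frac{2}{5} - - \frac{7}{25} - - \frac{4}{45}\right) = - 167 \left(- \frac{2}{5} + \frac{7}{25} + \frac{4}{45}\right) = \left(-167\right) \left(- \frac{7}{225}\right) = \frac{1169}{225}$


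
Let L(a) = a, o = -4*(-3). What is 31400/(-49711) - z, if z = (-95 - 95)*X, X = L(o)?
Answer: 113309680/49711 ≈ 2279.4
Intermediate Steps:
o = 12
X = 12
z = -2280 (z = (-95 - 95)*12 = -190*12 = -2280)
31400/(-49711) - z = 31400/(-49711) - 1*(-2280) = 31400*(-1/49711) + 2280 = -31400/49711 + 2280 = 113309680/49711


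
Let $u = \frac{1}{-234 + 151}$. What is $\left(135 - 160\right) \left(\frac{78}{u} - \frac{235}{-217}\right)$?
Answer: $\frac{35115575}{217} \approx 1.6182 \cdot 10^{5}$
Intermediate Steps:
$u = - \frac{1}{83}$ ($u = \frac{1}{-83} = - \frac{1}{83} \approx -0.012048$)
$\left(135 - 160\right) \left(\frac{78}{u} - \frac{235}{-217}\right) = \left(135 - 160\right) \left(\frac{78}{- \frac{1}{83}} - \frac{235}{-217}\right) = - 25 \left(78 \left(-83\right) - - \frac{235}{217}\right) = - 25 \left(-6474 + \frac{235}{217}\right) = \left(-25\right) \left(- \frac{1404623}{217}\right) = \frac{35115575}{217}$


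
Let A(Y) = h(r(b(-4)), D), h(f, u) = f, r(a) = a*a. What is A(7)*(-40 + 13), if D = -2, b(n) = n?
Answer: -432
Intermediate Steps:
r(a) = a²
A(Y) = 16 (A(Y) = (-4)² = 16)
A(7)*(-40 + 13) = 16*(-40 + 13) = 16*(-27) = -432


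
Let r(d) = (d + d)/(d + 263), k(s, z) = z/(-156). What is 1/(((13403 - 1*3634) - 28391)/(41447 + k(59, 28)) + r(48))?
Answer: -251354243/35344671 ≈ -7.1115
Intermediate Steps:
k(s, z) = -z/156 (k(s, z) = z*(-1/156) = -z/156)
r(d) = 2*d/(263 + d) (r(d) = (2*d)/(263 + d) = 2*d/(263 + d))
1/(((13403 - 1*3634) - 28391)/(41447 + k(59, 28)) + r(48)) = 1/(((13403 - 1*3634) - 28391)/(41447 - 1/156*28) + 2*48/(263 + 48)) = 1/(((13403 - 3634) - 28391)/(41447 - 7/39) + 2*48/311) = 1/((9769 - 28391)/(1616426/39) + 2*48*(1/311)) = 1/(-18622*39/1616426 + 96/311) = 1/(-363129/808213 + 96/311) = 1/(-35344671/251354243) = -251354243/35344671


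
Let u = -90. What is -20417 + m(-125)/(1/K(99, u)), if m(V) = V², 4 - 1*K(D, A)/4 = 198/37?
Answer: -3880429/37 ≈ -1.0488e+5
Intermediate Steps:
K(D, A) = -200/37 (K(D, A) = 16 - 792/37 = -200/37)
-20417 + m(-125)/(1/K(99, u)) = -20417 + (-125)²/(1/(-200/37)) = -20417 + 15625/(-37/200) = -20417 + 15625*(-200/37) = -20417 - 3125000/37 = -3880429/37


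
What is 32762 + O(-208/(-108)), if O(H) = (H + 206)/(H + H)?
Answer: 1706431/52 ≈ 32816.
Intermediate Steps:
O(H) = (206 + H)/(2*H) (O(H) = (206 + H)/((2*H)) = (206 + H)*(1/(2*H)) = (206 + H)/(2*H))
32762 + O(-208/(-108)) = 32762 + (206 - 208/(-108))/(2*((-208/(-108)))) = 32762 + (206 - 208*(-1/108))/(2*((-208*(-1/108)))) = 32762 + (206 + 52/27)/(2*(52/27)) = 32762 + (½)*(27/52)*(5614/27) = 32762 + 2807/52 = 1706431/52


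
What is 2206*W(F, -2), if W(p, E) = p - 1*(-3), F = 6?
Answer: 19854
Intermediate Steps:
W(p, E) = 3 + p (W(p, E) = p + 3 = 3 + p)
2206*W(F, -2) = 2206*(3 + 6) = 2206*9 = 19854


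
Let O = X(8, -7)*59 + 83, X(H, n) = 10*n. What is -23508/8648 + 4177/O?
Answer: -32814893/8749614 ≈ -3.7504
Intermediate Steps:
O = -4047 (O = (10*(-7))*59 + 83 = -70*59 + 83 = -4130 + 83 = -4047)
-23508/8648 + 4177/O = -23508/8648 + 4177/(-4047) = -23508*1/8648 + 4177*(-1/4047) = -5877/2162 - 4177/4047 = -32814893/8749614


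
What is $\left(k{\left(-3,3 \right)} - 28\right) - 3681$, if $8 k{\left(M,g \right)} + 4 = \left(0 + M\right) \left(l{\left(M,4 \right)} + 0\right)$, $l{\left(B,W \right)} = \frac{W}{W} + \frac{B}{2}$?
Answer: $- \frac{59349}{16} \approx -3709.3$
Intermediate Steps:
$l{\left(B,W \right)} = 1 + \frac{B}{2}$ ($l{\left(B,W \right)} = 1 + B \frac{1}{2} = 1 + \frac{B}{2}$)
$k{\left(M,g \right)} = - \frac{1}{2} + \frac{M \left(1 + \frac{M}{2}\right)}{8}$ ($k{\left(M,g \right)} = - \frac{1}{2} + \frac{\left(0 + M\right) \left(\left(1 + \frac{M}{2}\right) + 0\right)}{8} = - \frac{1}{2} + \frac{M \left(1 + \frac{M}{2}\right)}{8}$)
$\left(k{\left(-3,3 \right)} - 28\right) - 3681 = \left(\left(- \frac{1}{2} + \frac{1}{16} \left(-3\right) \left(2 - 3\right)\right) - 28\right) - 3681 = \left(\left(- \frac{1}{2} + \frac{1}{16} \left(-3\right) \left(-1\right)\right) - 28\right) - 3681 = \left(\left(- \frac{1}{2} + \frac{3}{16}\right) - 28\right) - 3681 = \left(- \frac{5}{16} - 28\right) - 3681 = - \frac{453}{16} - 3681 = - \frac{59349}{16}$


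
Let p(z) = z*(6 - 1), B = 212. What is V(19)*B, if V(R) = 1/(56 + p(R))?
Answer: 212/151 ≈ 1.4040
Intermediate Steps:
p(z) = 5*z (p(z) = z*5 = 5*z)
V(R) = 1/(56 + 5*R)
V(19)*B = 212/(56 + 5*19) = 212/(56 + 95) = 212/151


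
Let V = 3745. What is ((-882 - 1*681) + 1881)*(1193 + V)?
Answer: 1570284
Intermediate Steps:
((-882 - 1*681) + 1881)*(1193 + V) = ((-882 - 1*681) + 1881)*(1193 + 3745) = ((-882 - 681) + 1881)*4938 = (-1563 + 1881)*4938 = 318*4938 = 1570284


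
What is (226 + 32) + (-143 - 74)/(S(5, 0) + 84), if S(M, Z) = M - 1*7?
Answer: 20939/82 ≈ 255.35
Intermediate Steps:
S(M, Z) = -7 + M (S(M, Z) = M - 7 = -7 + M)
(226 + 32) + (-143 - 74)/(S(5, 0) + 84) = (226 + 32) + (-143 - 74)/((-7 + 5) + 84) = 258 - 217/(-2 + 84) = 258 - 217/82 = 20939/82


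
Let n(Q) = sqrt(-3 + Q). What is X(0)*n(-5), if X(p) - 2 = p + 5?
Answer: 14*I*sqrt(2) ≈ 19.799*I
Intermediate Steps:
X(p) = 7 + p (X(p) = 2 + (p + 5) = 2 + (5 + p) = 7 + p)
X(0)*n(-5) = (7 + 0)*sqrt(-3 - 5) = 7*sqrt(-8) = 7*(2*I*sqrt(2)) = 14*I*sqrt(2)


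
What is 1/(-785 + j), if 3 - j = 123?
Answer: -1/905 ≈ -0.0011050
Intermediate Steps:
j = -120 (j = 3 - 1*123 = 3 - 123 = -120)
1/(-785 + j) = 1/(-785 - 120) = 1/(-905) = -1/905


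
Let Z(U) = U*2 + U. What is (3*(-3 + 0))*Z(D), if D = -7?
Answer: 189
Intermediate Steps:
Z(U) = 3*U (Z(U) = 2*U + U = 3*U)
(3*(-3 + 0))*Z(D) = (3*(-3 + 0))*(3*(-7)) = (3*(-3))*(-21) = -9*(-21) = 189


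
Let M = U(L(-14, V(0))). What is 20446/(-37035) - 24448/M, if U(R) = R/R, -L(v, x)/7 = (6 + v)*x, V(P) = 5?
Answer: -905452126/37035 ≈ -24449.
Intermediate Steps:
L(v, x) = -7*x*(6 + v) (L(v, x) = -7*(6 + v)*x = -7*x*(6 + v))
U(R) = 1
M = 1
20446/(-37035) - 24448/M = 20446/(-37035) - 24448/1 = 20446*(-1/37035) - 24448*1 = -20446/37035 - 24448 = -905452126/37035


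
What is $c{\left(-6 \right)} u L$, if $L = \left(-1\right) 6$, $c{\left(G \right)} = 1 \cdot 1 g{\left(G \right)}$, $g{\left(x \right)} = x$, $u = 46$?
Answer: $1656$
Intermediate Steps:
$c{\left(G \right)} = G$ ($c{\left(G \right)} = 1 \cdot 1 G = 1 G = G$)
$L = -6$
$c{\left(-6 \right)} u L = \left(-6\right) 46 \left(-6\right) = \left(-276\right) \left(-6\right) = 1656$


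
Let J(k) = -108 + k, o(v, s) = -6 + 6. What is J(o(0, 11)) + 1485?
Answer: 1377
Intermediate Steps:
o(v, s) = 0
J(o(0, 11)) + 1485 = (-108 + 0) + 1485 = -108 + 1485 = 1377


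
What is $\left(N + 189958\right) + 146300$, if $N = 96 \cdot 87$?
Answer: $344610$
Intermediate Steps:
$N = 8352$
$\left(N + 189958\right) + 146300 = \left(8352 + 189958\right) + 146300 = 198310 + 146300 = 344610$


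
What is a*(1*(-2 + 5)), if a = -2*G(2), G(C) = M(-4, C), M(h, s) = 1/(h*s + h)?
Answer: 1/2 ≈ 0.50000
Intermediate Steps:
M(h, s) = 1/(h + h*s)
G(C) = -1/(4*(1 + C)) (G(C) = 1/((-4)*(1 + C)) = -1/(4*(1 + C)))
a = 1/6 (a = -(-2)/(4 + 4*2) = -(-2)/(4 + 8) = -(-2)/12 = -2*(-1/12) = 1/6 ≈ 0.16667)
a*(1*(-2 + 5)) = (1*(-2 + 5))/6 = (1*3)/6 = (1/6)*3 = 1/2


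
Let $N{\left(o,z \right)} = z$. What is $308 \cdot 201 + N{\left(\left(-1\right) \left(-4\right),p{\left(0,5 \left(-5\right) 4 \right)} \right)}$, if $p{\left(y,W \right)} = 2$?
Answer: $61910$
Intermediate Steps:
$308 \cdot 201 + N{\left(\left(-1\right) \left(-4\right),p{\left(0,5 \left(-5\right) 4 \right)} \right)} = 308 \cdot 201 + 2 = 61908 + 2 = 61910$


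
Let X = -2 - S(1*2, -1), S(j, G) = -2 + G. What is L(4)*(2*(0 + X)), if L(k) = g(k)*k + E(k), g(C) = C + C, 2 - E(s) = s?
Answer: 60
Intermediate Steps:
E(s) = 2 - s
g(C) = 2*C
L(k) = 2 - k + 2*k² (L(k) = (2*k)*k + (2 - k) = 2*k² + (2 - k) = 2 - k + 2*k²)
X = 1 (X = -2 - (-2 - 1) = -2 - 1*(-3) = -2 + 3 = 1)
L(4)*(2*(0 + X)) = (2 - 1*4 + 2*4²)*(2*(0 + 1)) = (2 - 4 + 2*16)*(2*1) = (2 - 4 + 32)*2 = 30*2 = 60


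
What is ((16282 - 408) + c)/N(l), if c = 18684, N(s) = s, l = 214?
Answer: 17279/107 ≈ 161.49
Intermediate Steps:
((16282 - 408) + c)/N(l) = ((16282 - 408) + 18684)/214 = (15874 + 18684)*(1/214) = 34558*(1/214) = 17279/107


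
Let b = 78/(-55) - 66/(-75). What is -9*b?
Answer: 1332/275 ≈ 4.8436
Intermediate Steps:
b = -148/275 (b = 78*(-1/55) - 66*(-1/75) = -78/55 + 22/25 = -148/275 ≈ -0.53818)
-9*b = -9*(-148/275) = 1332/275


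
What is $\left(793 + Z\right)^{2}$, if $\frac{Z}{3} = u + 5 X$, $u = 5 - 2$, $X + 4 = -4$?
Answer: $465124$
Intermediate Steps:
$X = -8$ ($X = -4 - 4 = -8$)
$u = 3$
$Z = -111$ ($Z = 3 \left(3 + 5 \left(-8\right)\right) = 3 \left(3 - 40\right) = 3 \left(-37\right) = -111$)
$\left(793 + Z\right)^{2} = \left(793 - 111\right)^{2} = 682^{2} = 465124$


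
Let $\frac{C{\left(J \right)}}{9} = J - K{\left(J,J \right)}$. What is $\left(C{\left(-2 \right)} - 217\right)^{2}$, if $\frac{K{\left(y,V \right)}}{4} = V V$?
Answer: $143641$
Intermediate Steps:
$K{\left(y,V \right)} = 4 V^{2}$ ($K{\left(y,V \right)} = 4 V V = 4 V^{2}$)
$C{\left(J \right)} = - 36 J^{2} + 9 J$ ($C{\left(J \right)} = 9 \left(J - 4 J^{2}\right) = - 36 J^{2} + 9 J$)
$\left(C{\left(-2 \right)} - 217\right)^{2} = \left(9 \left(-2\right) \left(1 - -8\right) - 217\right)^{2} = \left(9 \left(-2\right) \left(1 + 8\right) - 217\right)^{2} = \left(9 \left(-2\right) 9 - 217\right)^{2} = \left(-162 - 217\right)^{2} = \left(-379\right)^{2} = 143641$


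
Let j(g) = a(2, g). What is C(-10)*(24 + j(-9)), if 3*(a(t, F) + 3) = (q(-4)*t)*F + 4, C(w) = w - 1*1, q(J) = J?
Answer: -1529/3 ≈ -509.67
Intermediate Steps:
C(w) = -1 + w (C(w) = w - 1 = -1 + w)
a(t, F) = -5/3 - 4*F*t/3 (a(t, F) = -3 + ((-4*t)*F + 4)/3 = -3 + (-4*F*t + 4)/3 = -3 + (4 - 4*F*t)/3 = -3 + (4/3 - 4*F*t/3) = -5/3 - 4*F*t/3)
j(g) = -5/3 - 8*g/3 (j(g) = -5/3 - 4/3*g*2 = -5/3 - 8*g/3)
C(-10)*(24 + j(-9)) = (-1 - 10)*(24 + (-5/3 - 8/3*(-9))) = -11*(24 + (-5/3 + 24)) = -11*(24 + 67/3) = -11*139/3 = -1529/3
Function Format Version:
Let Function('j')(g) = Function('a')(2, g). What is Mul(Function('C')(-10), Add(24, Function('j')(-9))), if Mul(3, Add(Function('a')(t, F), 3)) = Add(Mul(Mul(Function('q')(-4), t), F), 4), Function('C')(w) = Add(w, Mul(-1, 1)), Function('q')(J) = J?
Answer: Rational(-1529, 3) ≈ -509.67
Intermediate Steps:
Function('C')(w) = Add(-1, w) (Function('C')(w) = Add(w, -1) = Add(-1, w))
Function('a')(t, F) = Add(Rational(-5, 3), Mul(Rational(-4, 3), F, t)) (Function('a')(t, F) = Add(-3, Mul(Rational(1, 3), Add(Mul(Mul(-4, t), F), 4))) = Add(-3, Mul(Rational(1, 3), Add(Mul(-4, F, t), 4))) = Add(-3, Mul(Rational(1, 3), Add(4, Mul(-4, F, t)))) = Add(-3, Add(Rational(4, 3), Mul(Rational(-4, 3), F, t))) = Add(Rational(-5, 3), Mul(Rational(-4, 3), F, t)))
Function('j')(g) = Add(Rational(-5, 3), Mul(Rational(-8, 3), g)) (Function('j')(g) = Add(Rational(-5, 3), Mul(Rational(-4, 3), g, 2)) = Add(Rational(-5, 3), Mul(Rational(-8, 3), g)))
Mul(Function('C')(-10), Add(24, Function('j')(-9))) = Mul(Add(-1, -10), Add(24, Add(Rational(-5, 3), Mul(Rational(-8, 3), -9)))) = Mul(-11, Add(24, Add(Rational(-5, 3), 24))) = Mul(-11, Add(24, Rational(67, 3))) = Mul(-11, Rational(139, 3)) = Rational(-1529, 3)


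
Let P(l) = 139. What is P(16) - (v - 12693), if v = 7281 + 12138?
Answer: -6587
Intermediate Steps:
v = 19419
P(16) - (v - 12693) = 139 - (19419 - 12693) = 139 - 1*6726 = 139 - 6726 = -6587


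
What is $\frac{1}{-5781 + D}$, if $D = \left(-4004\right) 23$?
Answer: $- \frac{1}{97873} \approx -1.0217 \cdot 10^{-5}$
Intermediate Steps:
$D = -92092$
$\frac{1}{-5781 + D} = \frac{1}{-5781 - 92092} = \frac{1}{-97873} = - \frac{1}{97873}$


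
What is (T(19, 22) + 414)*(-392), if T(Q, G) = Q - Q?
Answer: -162288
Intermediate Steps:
T(Q, G) = 0
(T(19, 22) + 414)*(-392) = (0 + 414)*(-392) = 414*(-392) = -162288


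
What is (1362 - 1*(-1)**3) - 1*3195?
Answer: -1832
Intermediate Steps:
(1362 - 1*(-1)**3) - 1*3195 = (1362 - 1*(-1)) - 3195 = (1362 + 1) - 3195 = 1363 - 3195 = -1832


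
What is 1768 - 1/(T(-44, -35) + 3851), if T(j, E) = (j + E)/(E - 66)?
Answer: 687804939/389030 ≈ 1768.0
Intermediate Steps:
T(j, E) = (E + j)/(-66 + E)
1768 - 1/(T(-44, -35) + 3851) = 1768 - 1/((-35 - 44)/(-66 - 35) + 3851) = 1768 - 1/(-79/(-101) + 3851) = 1768 - 1/(-1/101*(-79) + 3851) = 1768 - 1/(79/101 + 3851) = 1768 - 1/389030/101 = 1768 - 1*101/389030 = 1768 - 101/389030 = 687804939/389030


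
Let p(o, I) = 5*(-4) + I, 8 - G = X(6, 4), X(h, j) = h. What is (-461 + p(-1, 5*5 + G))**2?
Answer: 206116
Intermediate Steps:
G = 2 (G = 8 - 1*6 = 8 - 6 = 2)
p(o, I) = -20 + I
(-461 + p(-1, 5*5 + G))**2 = (-461 + (-20 + (5*5 + 2)))**2 = (-461 + (-20 + (25 + 2)))**2 = (-461 + (-20 + 27))**2 = (-461 + 7)**2 = (-454)**2 = 206116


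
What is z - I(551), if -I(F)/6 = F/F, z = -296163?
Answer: -296157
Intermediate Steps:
I(F) = -6 (I(F) = -6*F/F = -6*1 = -6)
z - I(551) = -296163 - 1*(-6) = -296163 + 6 = -296157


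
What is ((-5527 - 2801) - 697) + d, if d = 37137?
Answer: 28112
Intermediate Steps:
((-5527 - 2801) - 697) + d = ((-5527 - 2801) - 697) + 37137 = (-8328 - 697) + 37137 = -9025 + 37137 = 28112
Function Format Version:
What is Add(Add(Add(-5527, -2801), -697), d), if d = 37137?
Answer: 28112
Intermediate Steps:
Add(Add(Add(-5527, -2801), -697), d) = Add(Add(Add(-5527, -2801), -697), 37137) = Add(Add(-8328, -697), 37137) = Add(-9025, 37137) = 28112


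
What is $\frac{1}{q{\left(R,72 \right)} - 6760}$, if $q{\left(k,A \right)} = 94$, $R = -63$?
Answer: $- \frac{1}{6666} \approx -0.00015002$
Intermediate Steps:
$\frac{1}{q{\left(R,72 \right)} - 6760} = \frac{1}{94 - 6760} = \frac{1}{-6666} = - \frac{1}{6666}$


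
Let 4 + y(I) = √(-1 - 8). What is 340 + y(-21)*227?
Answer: -568 + 681*I ≈ -568.0 + 681.0*I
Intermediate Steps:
y(I) = -4 + 3*I (y(I) = -4 + √(-1 - 8) = -4 + √(-9) = -4 + 3*I)
340 + y(-21)*227 = 340 + (-4 + 3*I)*227 = 340 + (-908 + 681*I) = -568 + 681*I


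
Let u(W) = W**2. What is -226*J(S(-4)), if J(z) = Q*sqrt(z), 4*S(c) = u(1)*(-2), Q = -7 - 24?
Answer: 3503*I*sqrt(2) ≈ 4954.0*I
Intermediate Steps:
Q = -31
S(c) = -1/2 (S(c) = (1**2*(-2))/4 = (1*(-2))/4 = (1/4)*(-2) = -1/2)
J(z) = -31*sqrt(z)
-226*J(S(-4)) = -(-7006)*sqrt(-1/2) = -(-7006)*I*sqrt(2)/2 = -(-3503)*I*sqrt(2) = 3503*I*sqrt(2)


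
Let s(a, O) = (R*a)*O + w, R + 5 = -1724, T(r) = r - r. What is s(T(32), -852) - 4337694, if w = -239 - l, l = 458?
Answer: -4338391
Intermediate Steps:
T(r) = 0
R = -1729 (R = -5 - 1724 = -1729)
w = -697 (w = -239 - 1*458 = -239 - 458 = -697)
s(a, O) = -697 - 1729*O*a (s(a, O) = (-1729*a)*O - 697 = -1729*O*a - 697 = -697 - 1729*O*a)
s(T(32), -852) - 4337694 = (-697 - 1729*(-852)*0) - 4337694 = (-697 + 0) - 4337694 = -697 - 4337694 = -4338391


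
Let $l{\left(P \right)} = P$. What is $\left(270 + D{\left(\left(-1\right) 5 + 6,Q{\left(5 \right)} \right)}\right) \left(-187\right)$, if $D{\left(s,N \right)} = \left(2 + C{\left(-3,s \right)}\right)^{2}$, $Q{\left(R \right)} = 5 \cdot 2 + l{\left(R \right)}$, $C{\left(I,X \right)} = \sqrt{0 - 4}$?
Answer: $-50490 - 1496 i \approx -50490.0 - 1496.0 i$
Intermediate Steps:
$C{\left(I,X \right)} = 2 i$ ($C{\left(I,X \right)} = \sqrt{-4} = 2 i$)
$Q{\left(R \right)} = 10 + R$ ($Q{\left(R \right)} = 5 \cdot 2 + R = 10 + R$)
$D{\left(s,N \right)} = \left(2 + 2 i\right)^{2}$
$\left(270 + D{\left(\left(-1\right) 5 + 6,Q{\left(5 \right)} \right)}\right) \left(-187\right) = \left(270 + 8 i\right) \left(-187\right) = -50490 - 1496 i$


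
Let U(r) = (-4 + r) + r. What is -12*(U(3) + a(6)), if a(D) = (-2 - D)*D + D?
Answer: 480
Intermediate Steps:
U(r) = -4 + 2*r
a(D) = D + D*(-2 - D) (a(D) = D*(-2 - D) + D = D + D*(-2 - D))
-12*(U(3) + a(6)) = -12*((-4 + 2*3) - 1*6*(1 + 6)) = -12*((-4 + 6) - 1*6*7) = -12*(2 - 42) = -12*(-40) = 480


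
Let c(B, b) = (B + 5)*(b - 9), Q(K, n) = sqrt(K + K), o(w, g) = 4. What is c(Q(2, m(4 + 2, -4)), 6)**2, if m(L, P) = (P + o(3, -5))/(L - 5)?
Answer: 441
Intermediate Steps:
m(L, P) = (4 + P)/(-5 + L) (m(L, P) = (P + 4)/(L - 5) = (4 + P)/(-5 + L))
Q(K, n) = sqrt(2)*sqrt(K) (Q(K, n) = sqrt(2*K) = sqrt(2)*sqrt(K))
c(B, b) = (-9 + b)*(5 + B) (c(B, b) = (5 + B)*(-9 + b) = (-9 + b)*(5 + B))
c(Q(2, m(4 + 2, -4)), 6)**2 = (-45 - 9*sqrt(2)*sqrt(2) + 5*6 + (sqrt(2)*sqrt(2))*6)**2 = (-45 - 9*2 + 30 + 2*6)**2 = (-45 - 18 + 30 + 12)**2 = (-21)**2 = 441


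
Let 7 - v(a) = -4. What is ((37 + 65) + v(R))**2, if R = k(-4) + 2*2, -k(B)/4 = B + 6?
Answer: 12769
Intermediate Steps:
k(B) = -24 - 4*B (k(B) = -4*(B + 6) = -4*(6 + B) = -24 - 4*B)
R = -4 (R = (-24 - 4*(-4)) + 2*2 = (-24 + 16) + 4 = -8 + 4 = -4)
v(a) = 11 (v(a) = 7 - 1*(-4) = 7 + 4 = 11)
((37 + 65) + v(R))**2 = ((37 + 65) + 11)**2 = (102 + 11)**2 = 113**2 = 12769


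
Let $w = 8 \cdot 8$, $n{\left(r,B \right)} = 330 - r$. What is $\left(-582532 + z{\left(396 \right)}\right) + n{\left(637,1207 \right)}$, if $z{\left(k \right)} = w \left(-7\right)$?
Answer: $-583287$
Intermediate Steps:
$w = 64$
$z{\left(k \right)} = -448$ ($z{\left(k \right)} = 64 \left(-7\right) = -448$)
$\left(-582532 + z{\left(396 \right)}\right) + n{\left(637,1207 \right)} = \left(-582532 - 448\right) + \left(330 - 637\right) = -582980 + \left(330 - 637\right) = -582980 - 307 = -583287$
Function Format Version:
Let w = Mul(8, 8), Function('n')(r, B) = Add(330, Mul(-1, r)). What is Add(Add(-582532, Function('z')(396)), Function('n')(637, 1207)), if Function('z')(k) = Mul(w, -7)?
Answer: -583287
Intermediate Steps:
w = 64
Function('z')(k) = -448 (Function('z')(k) = Mul(64, -7) = -448)
Add(Add(-582532, Function('z')(396)), Function('n')(637, 1207)) = Add(Add(-582532, -448), Add(330, Mul(-1, 637))) = Add(-582980, Add(330, -637)) = Add(-582980, -307) = -583287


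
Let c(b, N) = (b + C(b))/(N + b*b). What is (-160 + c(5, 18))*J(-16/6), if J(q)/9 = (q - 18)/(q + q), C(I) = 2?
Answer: -1917567/344 ≈ -5574.3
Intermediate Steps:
J(q) = 9*(-18 + q)/(2*q) (J(q) = 9*((q - 18)/(q + q)) = 9*((-18 + q)/((2*q))) = 9*((-18 + q)*(1/(2*q))) = 9*((-18 + q)/(2*q)) = 9*(-18 + q)/(2*q))
c(b, N) = (2 + b)/(N + b**2) (c(b, N) = (b + 2)/(N + b*b) = (2 + b)/(N + b**2))
(-160 + c(5, 18))*J(-16/6) = (-160 + (2 + 5)/(18 + 5**2))*(9/2 - 81/((-16/6))) = (-160 + 7/(18 + 25))*(9/2 - 81/((-16*1/6))) = (-160 + 7/43)*(9/2 - 81/(-8/3)) = (-160 + (1/43)*7)*(9/2 - 81*(-3/8)) = (-160 + 7/43)*(9/2 + 243/8) = -6873/43*279/8 = -1917567/344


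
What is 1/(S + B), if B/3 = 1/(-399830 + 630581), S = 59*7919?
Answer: 76917/35937237658 ≈ 2.1403e-6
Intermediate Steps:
S = 467221
B = 1/76917 (B = 3/(-399830 + 630581) = 3/230751 = 3*(1/230751) = 1/76917 ≈ 1.3001e-5)
1/(S + B) = 1/(467221 + 1/76917) = 1/(35937237658/76917) = 76917/35937237658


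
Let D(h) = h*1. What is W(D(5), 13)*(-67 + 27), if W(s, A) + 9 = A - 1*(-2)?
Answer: -240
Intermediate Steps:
D(h) = h
W(s, A) = -7 + A (W(s, A) = -9 + (A - 1*(-2)) = -9 + (A + 2) = -9 + (2 + A) = -7 + A)
W(D(5), 13)*(-67 + 27) = (-7 + 13)*(-67 + 27) = 6*(-40) = -240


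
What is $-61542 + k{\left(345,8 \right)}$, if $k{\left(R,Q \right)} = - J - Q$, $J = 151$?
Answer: $-61701$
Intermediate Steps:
$k{\left(R,Q \right)} = -151 - Q$ ($k{\left(R,Q \right)} = \left(-1\right) 151 - Q = -151 - Q$)
$-61542 + k{\left(345,8 \right)} = -61542 - 159 = -61701$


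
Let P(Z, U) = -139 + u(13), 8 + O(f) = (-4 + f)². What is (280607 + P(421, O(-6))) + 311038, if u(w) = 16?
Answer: 591522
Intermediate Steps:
O(f) = -8 + (-4 + f)²
P(Z, U) = -123 (P(Z, U) = -139 + 16 = -123)
(280607 + P(421, O(-6))) + 311038 = (280607 - 123) + 311038 = 280484 + 311038 = 591522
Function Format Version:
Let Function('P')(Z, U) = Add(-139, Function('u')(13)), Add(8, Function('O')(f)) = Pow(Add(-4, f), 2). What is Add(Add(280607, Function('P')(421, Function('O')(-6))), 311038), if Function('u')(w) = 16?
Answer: 591522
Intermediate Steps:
Function('O')(f) = Add(-8, Pow(Add(-4, f), 2))
Function('P')(Z, U) = -123 (Function('P')(Z, U) = Add(-139, 16) = -123)
Add(Add(280607, Function('P')(421, Function('O')(-6))), 311038) = Add(Add(280607, -123), 311038) = Add(280484, 311038) = 591522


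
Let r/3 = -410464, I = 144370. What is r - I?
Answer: -1375762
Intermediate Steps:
r = -1231392 (r = 3*(-410464) = -1231392)
r - I = -1231392 - 1*144370 = -1231392 - 144370 = -1375762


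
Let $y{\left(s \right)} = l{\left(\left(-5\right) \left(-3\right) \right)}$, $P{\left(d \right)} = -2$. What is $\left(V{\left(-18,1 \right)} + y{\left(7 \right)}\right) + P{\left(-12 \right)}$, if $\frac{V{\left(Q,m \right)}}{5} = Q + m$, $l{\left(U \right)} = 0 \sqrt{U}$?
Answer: $-87$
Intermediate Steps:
$l{\left(U \right)} = 0$
$V{\left(Q,m \right)} = 5 Q + 5 m$ ($V{\left(Q,m \right)} = 5 \left(Q + m\right) = 5 Q + 5 m$)
$y{\left(s \right)} = 0$
$\left(V{\left(-18,1 \right)} + y{\left(7 \right)}\right) + P{\left(-12 \right)} = \left(\left(5 \left(-18\right) + 5 \cdot 1\right) + 0\right) - 2 = \left(\left(-90 + 5\right) + 0\right) - 2 = \left(-85 + 0\right) - 2 = -85 - 2 = -87$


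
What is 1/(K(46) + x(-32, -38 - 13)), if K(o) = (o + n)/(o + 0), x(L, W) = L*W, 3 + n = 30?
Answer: 46/75145 ≈ 0.00061215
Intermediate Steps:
n = 27 (n = -3 + 30 = 27)
K(o) = (27 + o)/o (K(o) = (o + 27)/(o + 0) = (27 + o)/o)
1/(K(46) + x(-32, -38 - 13)) = 1/((27 + 46)/46 - 32*(-38 - 13)) = 1/((1/46)*73 - 32*(-51)) = 1/(73/46 + 1632) = 1/(75145/46) = 46/75145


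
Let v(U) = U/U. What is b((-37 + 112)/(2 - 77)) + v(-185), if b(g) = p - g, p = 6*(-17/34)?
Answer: -1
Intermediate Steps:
p = -3 (p = 6*(-17*1/34) = 6*(-½) = -3)
v(U) = 1
b(g) = -3 - g
b((-37 + 112)/(2 - 77)) + v(-185) = (-3 - (-37 + 112)/(2 - 77)) + 1 = (-3 - 75/(-75)) + 1 = (-3 - 75*(-1)/75) + 1 = (-3 - 1*(-1)) + 1 = (-3 + 1) + 1 = -2 + 1 = -1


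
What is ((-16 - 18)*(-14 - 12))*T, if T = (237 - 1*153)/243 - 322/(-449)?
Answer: 34170136/36369 ≈ 939.54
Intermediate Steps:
T = 38654/36369 (T = (237 - 153)*(1/243) - 322*(-1/449) = 84*(1/243) + 322/449 = 28/81 + 322/449 = 38654/36369 ≈ 1.0628)
((-16 - 18)*(-14 - 12))*T = ((-16 - 18)*(-14 - 12))*(38654/36369) = -34*(-26)*(38654/36369) = 884*(38654/36369) = 34170136/36369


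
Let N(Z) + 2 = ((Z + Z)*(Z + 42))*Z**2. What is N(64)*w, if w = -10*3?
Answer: -1667235780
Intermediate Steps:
w = -30
N(Z) = -2 + 2*Z**3*(42 + Z) (N(Z) = -2 + ((Z + Z)*(Z + 42))*Z**2 = -2 + ((2*Z)*(42 + Z))*Z**2 = -2 + (2*Z*(42 + Z))*Z**2 = -2 + 2*Z**3*(42 + Z))
N(64)*w = (-2 + 2*64**4 + 84*64**3)*(-30) = (-2 + 2*16777216 + 84*262144)*(-30) = (-2 + 33554432 + 22020096)*(-30) = 55574526*(-30) = -1667235780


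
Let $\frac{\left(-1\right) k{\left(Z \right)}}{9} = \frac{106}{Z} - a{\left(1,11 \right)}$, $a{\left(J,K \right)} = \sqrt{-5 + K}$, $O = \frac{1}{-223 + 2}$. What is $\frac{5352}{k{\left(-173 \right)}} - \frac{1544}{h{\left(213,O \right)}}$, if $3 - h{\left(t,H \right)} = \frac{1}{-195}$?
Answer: $- \frac{42805150108}{73984551} + \frac{26696668 \sqrt{6}}{252507} \approx -319.59$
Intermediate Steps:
$O = - \frac{1}{221}$ ($O = \frac{1}{-221} = - \frac{1}{221} \approx -0.0045249$)
$h{\left(t,H \right)} = \frac{586}{195}$ ($h{\left(t,H \right)} = 3 - \frac{1}{-195} = 3 - - \frac{1}{195} = 3 + \frac{1}{195} = \frac{586}{195}$)
$k{\left(Z \right)} = - \frac{954}{Z} + 9 \sqrt{6}$ ($k{\left(Z \right)} = - 9 \left(\frac{106}{Z} - \sqrt{-5 + 11}\right) = - 9 \left(\frac{106}{Z} - \sqrt{6}\right) = - 9 \left(- \sqrt{6} + \frac{106}{Z}\right) = - \frac{954}{Z} + 9 \sqrt{6}$)
$\frac{5352}{k{\left(-173 \right)}} - \frac{1544}{h{\left(213,O \right)}} = \frac{5352}{- \frac{954}{-173} + 9 \sqrt{6}} - \frac{1544}{\frac{586}{195}} = \frac{5352}{\left(-954\right) \left(- \frac{1}{173}\right) + 9 \sqrt{6}} - \frac{150540}{293} = \frac{5352}{\frac{954}{173} + 9 \sqrt{6}} - \frac{150540}{293} = - \frac{150540}{293} + \frac{5352}{\frac{954}{173} + 9 \sqrt{6}}$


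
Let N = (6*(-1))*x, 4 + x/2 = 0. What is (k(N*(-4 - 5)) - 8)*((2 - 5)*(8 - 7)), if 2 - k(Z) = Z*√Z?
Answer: 18 - 15552*I*√3 ≈ 18.0 - 26937.0*I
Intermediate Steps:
x = -8 (x = -8 + 2*0 = -8 + 0 = -8)
N = 48 (N = (6*(-1))*(-8) = -6*(-8) = 48)
k(Z) = 2 - Z^(3/2) (k(Z) = 2 - Z*√Z = 2 - Z^(3/2))
(k(N*(-4 - 5)) - 8)*((2 - 5)*(8 - 7)) = ((2 - (48*(-4 - 5))^(3/2)) - 8)*((2 - 5)*(8 - 7)) = ((2 - (48*(-9))^(3/2)) - 8)*(-3*1) = ((2 - (-432)^(3/2)) - 8)*(-3) = ((2 - (-5184)*I*√3) - 8)*(-3) = ((2 + 5184*I*√3) - 8)*(-3) = (-6 + 5184*I*√3)*(-3) = 18 - 15552*I*√3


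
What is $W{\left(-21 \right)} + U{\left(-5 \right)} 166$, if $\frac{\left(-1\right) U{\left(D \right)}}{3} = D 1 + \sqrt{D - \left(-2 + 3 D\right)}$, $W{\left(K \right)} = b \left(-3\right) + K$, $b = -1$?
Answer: $2472 - 996 \sqrt{3} \approx 746.88$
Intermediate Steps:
$W{\left(K \right)} = 3 + K$ ($W{\left(K \right)} = \left(-1\right) \left(-3\right) + K = 3 + K$)
$U{\left(D \right)} = - 3 D - 3 \sqrt{2 - 2 D}$ ($U{\left(D \right)} = - 3 \left(D 1 + \sqrt{D - \left(-2 + 3 D\right)}\right) = - 3 \left(D + \sqrt{D - \left(-2 + 3 D\right)}\right) = - 3 \left(D + \sqrt{2 - 2 D}\right) = - 3 D - 3 \sqrt{2 - 2 D}$)
$W{\left(-21 \right)} + U{\left(-5 \right)} 166 = \left(3 - 21\right) + \left(\left(-3\right) \left(-5\right) - 3 \sqrt{2 - -10}\right) 166 = -18 + \left(15 - 3 \sqrt{2 + 10}\right) 166 = -18 + \left(15 - 3 \sqrt{12}\right) 166 = -18 + \left(15 - 3 \cdot 2 \sqrt{3}\right) 166 = -18 + \left(15 - 6 \sqrt{3}\right) 166 = -18 + \left(2490 - 996 \sqrt{3}\right) = 2472 - 996 \sqrt{3}$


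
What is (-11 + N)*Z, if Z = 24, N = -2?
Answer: -312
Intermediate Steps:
(-11 + N)*Z = (-11 - 2)*24 = -13*24 = -312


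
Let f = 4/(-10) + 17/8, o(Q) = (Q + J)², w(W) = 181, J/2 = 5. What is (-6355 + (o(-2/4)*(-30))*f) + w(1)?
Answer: -173511/16 ≈ -10844.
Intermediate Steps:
J = 10 (J = 2*5 = 10)
o(Q) = (10 + Q)² (o(Q) = (Q + 10)² = (10 + Q)²)
f = 69/40 (f = 4*(-⅒) + 17*(⅛) = -⅖ + 17/8 = 69/40 ≈ 1.7250)
(-6355 + (o(-2/4)*(-30))*f) + w(1) = (-6355 + ((10 - 2/4)²*(-30))*(69/40)) + 181 = (-6355 + ((10 - 2*¼)²*(-30))*(69/40)) + 181 = (-6355 + ((10 - ½)²*(-30))*(69/40)) + 181 = (-6355 + ((19/2)²*(-30))*(69/40)) + 181 = (-6355 + ((361/4)*(-30))*(69/40)) + 181 = (-6355 - 5415/2*69/40) + 181 = (-6355 - 74727/16) + 181 = -176407/16 + 181 = -173511/16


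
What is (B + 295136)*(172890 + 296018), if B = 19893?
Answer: 147719618332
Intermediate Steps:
(B + 295136)*(172890 + 296018) = (19893 + 295136)*(172890 + 296018) = 315029*468908 = 147719618332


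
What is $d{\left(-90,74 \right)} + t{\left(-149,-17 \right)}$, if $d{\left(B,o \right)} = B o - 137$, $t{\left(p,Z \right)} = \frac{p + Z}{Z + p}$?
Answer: $-6796$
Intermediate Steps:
$t{\left(p,Z \right)} = 1$ ($t{\left(p,Z \right)} = \frac{Z + p}{Z + p} = 1$)
$d{\left(B,o \right)} = -137 + B o$
$d{\left(-90,74 \right)} + t{\left(-149,-17 \right)} = \left(-137 - 6660\right) + 1 = -6797 + 1 = -6796$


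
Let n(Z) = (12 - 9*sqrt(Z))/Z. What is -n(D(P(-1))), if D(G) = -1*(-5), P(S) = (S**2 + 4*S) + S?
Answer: -12/5 + 9*sqrt(5)/5 ≈ 1.6249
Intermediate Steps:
P(S) = S**2 + 5*S
D(G) = 5
n(Z) = (12 - 9*sqrt(Z))/Z
-n(D(P(-1))) = -(-9*sqrt(5)/5 + 12/5) = -(12/5 - 9*sqrt(5)/5) = -12/5 + 9*sqrt(5)/5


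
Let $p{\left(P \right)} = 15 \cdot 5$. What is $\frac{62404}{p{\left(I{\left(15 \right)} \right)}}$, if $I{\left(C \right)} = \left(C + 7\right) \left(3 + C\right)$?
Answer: $\frac{62404}{75} \approx 832.05$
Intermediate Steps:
$I{\left(C \right)} = \left(3 + C\right) \left(7 + C\right)$ ($I{\left(C \right)} = \left(7 + C\right) \left(3 + C\right) = \left(3 + C\right) \left(7 + C\right)$)
$p{\left(P \right)} = 75$
$\frac{62404}{p{\left(I{\left(15 \right)} \right)}} = \frac{62404}{75}$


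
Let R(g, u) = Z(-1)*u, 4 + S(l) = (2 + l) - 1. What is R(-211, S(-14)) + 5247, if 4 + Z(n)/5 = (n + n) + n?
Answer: 5842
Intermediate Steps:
Z(n) = -20 + 15*n (Z(n) = -20 + 5*((n + n) + n) = -20 + 5*(2*n + n) = -20 + 5*(3*n) = -20 + 15*n)
S(l) = -3 + l (S(l) = -4 + ((2 + l) - 1) = -4 + (1 + l) = -3 + l)
R(g, u) = -35*u (R(g, u) = (-20 + 15*(-1))*u = (-20 - 15)*u = -35*u)
R(-211, S(-14)) + 5247 = -35*(-3 - 14) + 5247 = -35*(-17) + 5247 = 595 + 5247 = 5842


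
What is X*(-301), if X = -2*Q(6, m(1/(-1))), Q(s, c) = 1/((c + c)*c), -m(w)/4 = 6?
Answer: 301/576 ≈ 0.52257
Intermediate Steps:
m(w) = -24 (m(w) = -4*6 = -24)
Q(s, c) = 1/(2*c²) (Q(s, c) = 1/((2*c)*c) = 1/(2*c²))
X = -1/576 (X = -1/(-24)² = -1/576 ≈ -0.0017361)
X*(-301) = -1/576*(-301) = 301/576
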